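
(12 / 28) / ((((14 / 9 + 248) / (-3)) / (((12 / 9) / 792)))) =-3 / 345884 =-0.00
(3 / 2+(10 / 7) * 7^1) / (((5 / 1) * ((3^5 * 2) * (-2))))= -23 / 9720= -0.00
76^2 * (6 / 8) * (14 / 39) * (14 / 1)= 283024 / 13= 21771.08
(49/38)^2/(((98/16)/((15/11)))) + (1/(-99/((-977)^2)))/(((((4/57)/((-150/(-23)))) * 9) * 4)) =-163675425955/6575976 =-24889.91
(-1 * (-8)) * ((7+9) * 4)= 512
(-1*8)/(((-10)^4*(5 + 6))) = -1/13750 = -0.00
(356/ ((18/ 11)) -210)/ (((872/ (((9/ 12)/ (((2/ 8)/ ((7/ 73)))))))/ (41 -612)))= -67949/ 47742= -1.42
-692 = -692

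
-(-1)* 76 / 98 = 38 / 49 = 0.78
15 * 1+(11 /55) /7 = 526 /35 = 15.03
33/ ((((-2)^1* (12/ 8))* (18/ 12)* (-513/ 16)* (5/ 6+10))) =704/ 33345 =0.02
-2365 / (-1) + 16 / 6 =7103 / 3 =2367.67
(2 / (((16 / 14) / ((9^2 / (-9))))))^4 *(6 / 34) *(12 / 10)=141776649 / 10880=13030.94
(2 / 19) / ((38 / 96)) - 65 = -64.73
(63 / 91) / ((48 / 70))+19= 2081 / 104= 20.01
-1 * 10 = -10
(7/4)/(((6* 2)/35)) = 245/48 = 5.10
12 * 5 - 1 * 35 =25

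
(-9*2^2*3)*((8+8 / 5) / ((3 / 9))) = -15552 / 5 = -3110.40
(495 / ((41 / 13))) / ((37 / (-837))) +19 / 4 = -21515557 / 6068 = -3545.74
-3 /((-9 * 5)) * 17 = 17 /15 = 1.13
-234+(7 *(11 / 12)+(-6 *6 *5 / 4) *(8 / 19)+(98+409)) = 260.47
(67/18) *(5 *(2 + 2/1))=670/9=74.44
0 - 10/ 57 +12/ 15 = 0.62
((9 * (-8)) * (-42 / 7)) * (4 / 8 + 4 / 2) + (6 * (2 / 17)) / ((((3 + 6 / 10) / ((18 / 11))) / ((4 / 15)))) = 201976 / 187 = 1080.09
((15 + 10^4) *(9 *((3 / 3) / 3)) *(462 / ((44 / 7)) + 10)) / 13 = 5017515 / 26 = 192981.35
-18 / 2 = -9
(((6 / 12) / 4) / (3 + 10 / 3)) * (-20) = -15 / 38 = -0.39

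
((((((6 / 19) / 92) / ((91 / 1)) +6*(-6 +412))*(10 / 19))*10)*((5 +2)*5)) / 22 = 24218103375 / 1187329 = 20397.13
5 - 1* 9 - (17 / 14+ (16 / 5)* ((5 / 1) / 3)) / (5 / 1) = -223 / 42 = -5.31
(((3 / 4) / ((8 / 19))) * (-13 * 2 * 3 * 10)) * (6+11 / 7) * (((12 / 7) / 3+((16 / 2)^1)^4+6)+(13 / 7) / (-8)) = -135333383445 / 3136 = -43154777.88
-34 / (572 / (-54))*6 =2754 / 143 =19.26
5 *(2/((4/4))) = 10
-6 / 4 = -3 / 2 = -1.50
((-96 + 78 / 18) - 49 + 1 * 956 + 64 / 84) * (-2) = -34276 / 21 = -1632.19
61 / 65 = 0.94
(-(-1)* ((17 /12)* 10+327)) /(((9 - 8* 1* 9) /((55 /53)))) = -112585 /20034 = -5.62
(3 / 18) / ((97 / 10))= 5 / 291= 0.02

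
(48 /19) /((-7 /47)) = -2256 /133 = -16.96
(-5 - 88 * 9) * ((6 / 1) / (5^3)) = -4782 / 125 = -38.26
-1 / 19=-0.05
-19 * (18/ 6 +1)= -76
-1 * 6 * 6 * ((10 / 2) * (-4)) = 720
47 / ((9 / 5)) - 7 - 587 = -567.89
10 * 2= 20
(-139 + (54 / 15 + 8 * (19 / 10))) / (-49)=601 / 245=2.45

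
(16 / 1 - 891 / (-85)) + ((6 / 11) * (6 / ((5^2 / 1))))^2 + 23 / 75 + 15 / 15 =107244871 / 3856875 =27.81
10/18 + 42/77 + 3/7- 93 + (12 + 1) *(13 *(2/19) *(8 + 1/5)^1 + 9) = 11284334/65835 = 171.40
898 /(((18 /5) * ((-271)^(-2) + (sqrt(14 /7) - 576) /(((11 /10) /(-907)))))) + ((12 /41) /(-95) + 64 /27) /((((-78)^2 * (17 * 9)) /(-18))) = 0.00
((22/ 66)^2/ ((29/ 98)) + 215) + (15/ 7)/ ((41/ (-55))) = 15917806/ 74907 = 212.50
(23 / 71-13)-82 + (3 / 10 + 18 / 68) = -567962 / 6035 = -94.11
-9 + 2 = -7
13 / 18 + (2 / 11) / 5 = 751 / 990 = 0.76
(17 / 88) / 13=0.01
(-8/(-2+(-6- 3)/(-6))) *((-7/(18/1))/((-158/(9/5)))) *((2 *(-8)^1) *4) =-1792/395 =-4.54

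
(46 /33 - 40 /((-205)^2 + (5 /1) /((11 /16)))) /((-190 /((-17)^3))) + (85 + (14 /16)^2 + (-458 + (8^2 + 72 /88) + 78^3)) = 8799508947020537 /18553381440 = 474280.60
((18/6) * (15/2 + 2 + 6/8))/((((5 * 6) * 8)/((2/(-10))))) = -41/1600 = -0.03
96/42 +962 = 964.29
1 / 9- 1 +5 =37 / 9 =4.11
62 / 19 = 3.26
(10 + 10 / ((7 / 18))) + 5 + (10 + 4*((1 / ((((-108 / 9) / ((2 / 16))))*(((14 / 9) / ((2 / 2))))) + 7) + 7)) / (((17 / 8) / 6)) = 27012 / 119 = 226.99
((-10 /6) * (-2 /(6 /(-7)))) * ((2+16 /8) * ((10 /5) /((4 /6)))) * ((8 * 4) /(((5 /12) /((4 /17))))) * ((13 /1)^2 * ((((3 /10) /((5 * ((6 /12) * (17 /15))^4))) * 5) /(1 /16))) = -9419784192000 /1419857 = -6634318.94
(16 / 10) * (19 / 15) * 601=91352 / 75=1218.03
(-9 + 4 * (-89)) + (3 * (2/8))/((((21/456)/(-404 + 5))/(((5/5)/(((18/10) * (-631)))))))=-226705/631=-359.28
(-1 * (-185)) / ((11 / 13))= 2405 / 11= 218.64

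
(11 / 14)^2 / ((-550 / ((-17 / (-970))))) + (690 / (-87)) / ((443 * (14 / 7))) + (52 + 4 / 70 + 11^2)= 21133262584011 / 122123582000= 173.05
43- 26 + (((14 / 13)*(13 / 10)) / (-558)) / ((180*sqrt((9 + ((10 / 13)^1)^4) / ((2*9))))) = 17- 1183*sqrt(534098) / 44704002600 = 17.00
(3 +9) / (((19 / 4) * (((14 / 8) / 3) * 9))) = 64 / 133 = 0.48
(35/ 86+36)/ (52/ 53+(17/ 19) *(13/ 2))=3152917/ 588627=5.36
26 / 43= 0.60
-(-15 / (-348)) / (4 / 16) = -5 / 29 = -0.17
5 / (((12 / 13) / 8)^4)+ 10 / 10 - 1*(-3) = 2285204 / 81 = 28212.40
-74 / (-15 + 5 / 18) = 1332 / 265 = 5.03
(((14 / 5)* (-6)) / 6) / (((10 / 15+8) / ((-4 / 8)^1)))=21 / 130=0.16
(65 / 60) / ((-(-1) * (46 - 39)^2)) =13 / 588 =0.02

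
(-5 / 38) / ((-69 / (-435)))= -725 / 874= -0.83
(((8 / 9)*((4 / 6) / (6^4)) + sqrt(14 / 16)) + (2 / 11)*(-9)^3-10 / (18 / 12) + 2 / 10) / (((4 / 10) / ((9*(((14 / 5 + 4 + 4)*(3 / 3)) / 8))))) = -4194.07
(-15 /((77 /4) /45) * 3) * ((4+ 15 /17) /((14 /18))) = -6050700 /9163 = -660.34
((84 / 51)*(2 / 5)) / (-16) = -7 / 170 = -0.04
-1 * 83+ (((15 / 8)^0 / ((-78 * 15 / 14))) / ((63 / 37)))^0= -82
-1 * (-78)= 78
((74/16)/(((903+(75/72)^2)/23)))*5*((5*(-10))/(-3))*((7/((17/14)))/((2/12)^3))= 108083808000/8852801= 12209.00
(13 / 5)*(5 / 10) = 13 / 10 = 1.30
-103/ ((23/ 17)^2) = -29767/ 529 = -56.27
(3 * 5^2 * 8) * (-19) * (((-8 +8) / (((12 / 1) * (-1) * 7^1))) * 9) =0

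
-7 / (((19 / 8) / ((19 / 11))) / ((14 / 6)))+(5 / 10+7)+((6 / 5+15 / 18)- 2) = -239 / 55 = -4.35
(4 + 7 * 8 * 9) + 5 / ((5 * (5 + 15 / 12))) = 12704 / 25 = 508.16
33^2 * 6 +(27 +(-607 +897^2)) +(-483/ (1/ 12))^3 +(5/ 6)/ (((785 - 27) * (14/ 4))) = -194707787773.00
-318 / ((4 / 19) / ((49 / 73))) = -148029 / 146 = -1013.90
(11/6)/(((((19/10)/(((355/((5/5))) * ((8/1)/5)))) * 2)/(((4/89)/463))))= 62480/2348799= 0.03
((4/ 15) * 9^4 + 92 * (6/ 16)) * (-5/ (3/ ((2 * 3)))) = -17841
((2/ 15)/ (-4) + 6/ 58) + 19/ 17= 17567/ 14790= 1.19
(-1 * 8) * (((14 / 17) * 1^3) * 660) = -73920 / 17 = -4348.24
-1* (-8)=8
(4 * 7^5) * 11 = 739508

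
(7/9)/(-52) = -7/468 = -0.01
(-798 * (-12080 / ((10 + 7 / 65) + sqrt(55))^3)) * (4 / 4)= 245410011347863635000 / 989149482867853 - 32852155719835725000 * sqrt(55) / 989149482867853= 1791.34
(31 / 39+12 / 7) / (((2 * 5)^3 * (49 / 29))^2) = 115217 / 131094600000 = 0.00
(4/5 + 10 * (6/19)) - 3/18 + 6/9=847/190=4.46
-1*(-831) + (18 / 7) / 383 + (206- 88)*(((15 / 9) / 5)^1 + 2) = 8898293 / 8043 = 1106.34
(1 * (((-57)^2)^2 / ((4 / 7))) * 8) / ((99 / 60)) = 985226760 / 11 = 89566069.09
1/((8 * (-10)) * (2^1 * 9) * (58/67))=-67/83520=-0.00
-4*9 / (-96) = 3 / 8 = 0.38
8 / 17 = 0.47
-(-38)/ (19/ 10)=20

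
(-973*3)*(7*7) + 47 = -142984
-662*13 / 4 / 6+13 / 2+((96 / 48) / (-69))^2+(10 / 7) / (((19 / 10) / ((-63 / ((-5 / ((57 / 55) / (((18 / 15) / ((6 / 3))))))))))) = -70327729 / 209484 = -335.72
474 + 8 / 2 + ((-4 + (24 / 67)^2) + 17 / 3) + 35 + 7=7027013 / 13467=521.79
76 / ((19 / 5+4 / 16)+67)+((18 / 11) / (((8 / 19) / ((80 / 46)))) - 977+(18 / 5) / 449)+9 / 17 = -13290446712472 / 13720813645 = -968.63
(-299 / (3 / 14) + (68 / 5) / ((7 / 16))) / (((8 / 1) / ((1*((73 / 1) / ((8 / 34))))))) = -88884143 / 1680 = -52907.23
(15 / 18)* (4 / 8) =0.42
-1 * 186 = -186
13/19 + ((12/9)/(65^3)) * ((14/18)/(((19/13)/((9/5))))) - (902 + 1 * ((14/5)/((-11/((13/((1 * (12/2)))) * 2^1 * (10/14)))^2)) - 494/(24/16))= -8753812601977/15298408125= -572.20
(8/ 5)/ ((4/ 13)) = 26/ 5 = 5.20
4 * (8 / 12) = 8 / 3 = 2.67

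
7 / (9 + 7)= 7 / 16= 0.44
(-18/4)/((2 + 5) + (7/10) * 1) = -45/77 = -0.58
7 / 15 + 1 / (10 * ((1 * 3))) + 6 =13 / 2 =6.50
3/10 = 0.30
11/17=0.65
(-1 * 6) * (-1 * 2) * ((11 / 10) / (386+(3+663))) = 33 / 2630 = 0.01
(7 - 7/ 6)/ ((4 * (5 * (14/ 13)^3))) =2197/ 9408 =0.23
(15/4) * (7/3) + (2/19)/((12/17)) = 2029/228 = 8.90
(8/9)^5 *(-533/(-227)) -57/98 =947568701/1313604054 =0.72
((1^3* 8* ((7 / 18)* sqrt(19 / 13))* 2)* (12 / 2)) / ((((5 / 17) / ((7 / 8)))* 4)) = 833* sqrt(247) / 390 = 33.57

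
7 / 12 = 0.58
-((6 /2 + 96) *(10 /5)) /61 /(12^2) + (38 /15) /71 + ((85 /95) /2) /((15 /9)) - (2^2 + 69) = -718071317 /9874680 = -72.72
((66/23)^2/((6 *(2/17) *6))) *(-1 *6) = -6171/529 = -11.67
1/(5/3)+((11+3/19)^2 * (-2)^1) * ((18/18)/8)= -55097/1805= -30.52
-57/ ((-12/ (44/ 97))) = 2.15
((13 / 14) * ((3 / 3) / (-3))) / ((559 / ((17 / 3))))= -17 / 5418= -0.00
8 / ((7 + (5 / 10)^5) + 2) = 256 / 289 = 0.89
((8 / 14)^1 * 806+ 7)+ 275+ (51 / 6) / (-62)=644433 / 868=742.43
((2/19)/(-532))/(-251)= 1/1268554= 0.00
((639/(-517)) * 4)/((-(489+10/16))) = 20448/2025089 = 0.01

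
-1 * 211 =-211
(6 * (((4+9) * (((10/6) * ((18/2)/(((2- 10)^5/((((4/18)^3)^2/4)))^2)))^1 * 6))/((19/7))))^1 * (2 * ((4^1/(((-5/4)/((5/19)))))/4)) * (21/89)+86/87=420929560366140266291/425824090137839665152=0.99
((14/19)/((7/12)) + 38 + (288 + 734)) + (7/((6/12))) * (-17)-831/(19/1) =14811/19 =779.53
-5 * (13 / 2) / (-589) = 0.06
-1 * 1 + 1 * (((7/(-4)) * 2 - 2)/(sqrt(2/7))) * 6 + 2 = 1 - 33 * sqrt(14)/2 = -60.74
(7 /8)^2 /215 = 49 /13760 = 0.00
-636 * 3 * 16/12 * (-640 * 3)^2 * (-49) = 459531878400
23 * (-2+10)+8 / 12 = 554 / 3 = 184.67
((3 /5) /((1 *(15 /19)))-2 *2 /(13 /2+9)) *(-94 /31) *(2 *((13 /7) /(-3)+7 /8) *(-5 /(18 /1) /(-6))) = -786169 /21795480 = -0.04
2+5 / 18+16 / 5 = 493 / 90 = 5.48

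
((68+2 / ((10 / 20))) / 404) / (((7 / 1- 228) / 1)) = -18 / 22321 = -0.00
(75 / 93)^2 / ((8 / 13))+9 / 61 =1.20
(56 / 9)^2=3136 / 81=38.72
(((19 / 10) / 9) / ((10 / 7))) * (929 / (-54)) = -123557 / 48600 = -2.54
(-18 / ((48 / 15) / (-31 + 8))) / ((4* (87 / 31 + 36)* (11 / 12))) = 32085 / 35288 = 0.91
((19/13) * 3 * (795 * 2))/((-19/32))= -152640/13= -11741.54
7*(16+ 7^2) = 455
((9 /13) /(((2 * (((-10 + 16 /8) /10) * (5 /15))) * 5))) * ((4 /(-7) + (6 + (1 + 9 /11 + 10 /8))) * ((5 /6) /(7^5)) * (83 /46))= -9774495 /49529287808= -0.00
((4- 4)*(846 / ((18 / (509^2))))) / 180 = 0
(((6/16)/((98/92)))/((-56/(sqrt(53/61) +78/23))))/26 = -9/10976 - 69 * sqrt(3233)/17407936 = -0.00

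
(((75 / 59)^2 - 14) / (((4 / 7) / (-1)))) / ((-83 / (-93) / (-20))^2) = 10883.58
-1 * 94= -94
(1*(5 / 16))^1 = 5 / 16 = 0.31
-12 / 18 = -2 / 3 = -0.67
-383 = -383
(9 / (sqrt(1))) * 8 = 72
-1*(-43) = 43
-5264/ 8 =-658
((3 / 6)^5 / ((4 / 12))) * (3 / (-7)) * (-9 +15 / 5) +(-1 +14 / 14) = 27 / 112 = 0.24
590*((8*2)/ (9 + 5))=4720/ 7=674.29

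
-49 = -49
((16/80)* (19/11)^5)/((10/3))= 7428297/8052550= 0.92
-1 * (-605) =605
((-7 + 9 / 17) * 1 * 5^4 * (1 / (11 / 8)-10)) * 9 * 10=3375000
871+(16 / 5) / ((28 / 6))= 871.69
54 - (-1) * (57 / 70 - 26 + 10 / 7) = 30.24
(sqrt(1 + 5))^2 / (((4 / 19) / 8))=228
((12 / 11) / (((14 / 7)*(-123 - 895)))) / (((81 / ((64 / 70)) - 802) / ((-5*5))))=-2400 / 127819571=-0.00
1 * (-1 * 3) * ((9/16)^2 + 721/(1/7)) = -3876339/256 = -15141.95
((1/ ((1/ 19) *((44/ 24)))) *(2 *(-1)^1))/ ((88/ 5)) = -285/ 242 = -1.18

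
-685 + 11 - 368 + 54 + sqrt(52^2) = -936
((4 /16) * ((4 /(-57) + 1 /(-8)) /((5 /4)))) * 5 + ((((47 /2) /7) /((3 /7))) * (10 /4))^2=1048741 /2736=383.31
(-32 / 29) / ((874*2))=-8 / 12673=-0.00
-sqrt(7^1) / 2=-1.32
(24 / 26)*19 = 228 / 13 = 17.54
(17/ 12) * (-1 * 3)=-17/ 4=-4.25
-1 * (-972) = 972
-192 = -192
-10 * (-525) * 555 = 2913750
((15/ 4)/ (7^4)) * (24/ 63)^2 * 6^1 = 160/ 117649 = 0.00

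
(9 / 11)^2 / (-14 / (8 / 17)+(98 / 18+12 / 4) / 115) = -335340 / 14866181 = -0.02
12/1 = 12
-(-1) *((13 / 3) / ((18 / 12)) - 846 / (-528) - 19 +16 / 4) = -8323 / 792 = -10.51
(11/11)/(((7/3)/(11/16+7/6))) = 89/112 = 0.79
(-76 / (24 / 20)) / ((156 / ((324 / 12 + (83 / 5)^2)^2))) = -543533912 / 14625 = -37164.71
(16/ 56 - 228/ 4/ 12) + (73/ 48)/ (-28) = -6073/ 1344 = -4.52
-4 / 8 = -1 / 2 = -0.50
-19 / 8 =-2.38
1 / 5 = 0.20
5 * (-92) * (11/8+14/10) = -2553/2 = -1276.50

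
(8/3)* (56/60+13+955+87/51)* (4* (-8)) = -63363328/765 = -82827.88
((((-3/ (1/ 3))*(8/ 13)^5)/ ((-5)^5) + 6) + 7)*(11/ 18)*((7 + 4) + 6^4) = 216863718052949/ 20885231250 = 10383.59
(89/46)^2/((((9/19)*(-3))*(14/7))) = -150499/114264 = -1.32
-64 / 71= -0.90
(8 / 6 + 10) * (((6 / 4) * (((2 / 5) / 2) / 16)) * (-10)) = -17 / 8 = -2.12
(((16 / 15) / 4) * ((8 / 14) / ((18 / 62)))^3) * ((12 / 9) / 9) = 30505984 / 101269035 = 0.30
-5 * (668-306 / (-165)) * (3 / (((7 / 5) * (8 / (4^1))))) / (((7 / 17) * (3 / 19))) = -29749915 / 539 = -55194.65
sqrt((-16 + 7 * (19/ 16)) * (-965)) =86.13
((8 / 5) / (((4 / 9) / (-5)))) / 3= -6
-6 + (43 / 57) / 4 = -1325 / 228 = -5.81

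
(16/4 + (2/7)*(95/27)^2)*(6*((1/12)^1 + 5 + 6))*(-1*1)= -365389/729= -501.22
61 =61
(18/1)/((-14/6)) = -54/7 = -7.71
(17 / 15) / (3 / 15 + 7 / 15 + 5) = 1 / 5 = 0.20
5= 5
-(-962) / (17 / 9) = 8658 / 17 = 509.29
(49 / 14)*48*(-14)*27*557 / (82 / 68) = -1202638752 / 41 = -29332652.49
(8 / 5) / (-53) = -8 / 265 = -0.03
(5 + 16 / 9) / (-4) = -61 / 36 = -1.69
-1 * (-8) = 8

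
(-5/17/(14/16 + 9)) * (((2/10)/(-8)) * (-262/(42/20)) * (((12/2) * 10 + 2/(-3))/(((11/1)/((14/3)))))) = -932720/398871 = -2.34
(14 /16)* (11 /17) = 77 /136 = 0.57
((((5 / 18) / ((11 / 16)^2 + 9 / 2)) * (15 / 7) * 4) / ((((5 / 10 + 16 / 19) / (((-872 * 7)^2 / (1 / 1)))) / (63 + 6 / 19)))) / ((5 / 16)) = 174849874984960 / 64923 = 2693188469.19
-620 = -620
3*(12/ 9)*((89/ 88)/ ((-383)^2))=89/ 3227158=0.00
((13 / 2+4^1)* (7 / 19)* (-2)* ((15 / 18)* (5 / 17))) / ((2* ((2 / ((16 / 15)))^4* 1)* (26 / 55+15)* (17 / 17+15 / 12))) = -2207744 / 1001912085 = -0.00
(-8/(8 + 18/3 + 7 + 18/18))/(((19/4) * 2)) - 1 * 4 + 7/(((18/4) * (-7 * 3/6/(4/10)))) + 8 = 35588/9405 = 3.78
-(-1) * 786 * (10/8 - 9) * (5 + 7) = -73098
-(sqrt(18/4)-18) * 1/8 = 9/4-3 * sqrt(2)/16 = 1.98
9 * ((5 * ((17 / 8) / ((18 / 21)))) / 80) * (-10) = -13.95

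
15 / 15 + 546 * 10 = 5461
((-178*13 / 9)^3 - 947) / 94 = -12391225507 / 68526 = -180825.17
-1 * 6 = -6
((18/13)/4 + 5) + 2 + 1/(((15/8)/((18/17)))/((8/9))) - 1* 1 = 45403/6630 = 6.85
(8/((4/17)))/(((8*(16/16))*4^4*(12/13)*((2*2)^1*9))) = 221/442368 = 0.00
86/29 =2.97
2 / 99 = 0.02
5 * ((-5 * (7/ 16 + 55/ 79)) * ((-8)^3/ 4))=3627.85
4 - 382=-378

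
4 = 4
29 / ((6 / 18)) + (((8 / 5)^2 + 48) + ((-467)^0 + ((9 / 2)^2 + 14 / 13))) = 207853 / 1300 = 159.89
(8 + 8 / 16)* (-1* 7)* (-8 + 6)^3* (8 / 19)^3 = 243712 / 6859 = 35.53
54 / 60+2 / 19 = 191 / 190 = 1.01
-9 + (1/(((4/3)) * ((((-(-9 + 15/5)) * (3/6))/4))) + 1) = -7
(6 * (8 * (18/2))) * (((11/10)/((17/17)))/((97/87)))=206712/485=426.21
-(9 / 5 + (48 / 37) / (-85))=-5613 / 3145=-1.78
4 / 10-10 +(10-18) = -88 / 5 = -17.60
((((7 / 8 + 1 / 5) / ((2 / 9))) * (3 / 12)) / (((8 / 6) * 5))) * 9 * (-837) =-8745813 / 6400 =-1366.53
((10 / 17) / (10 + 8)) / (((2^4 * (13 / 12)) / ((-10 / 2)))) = -25 / 2652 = -0.01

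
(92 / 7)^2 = 8464 / 49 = 172.73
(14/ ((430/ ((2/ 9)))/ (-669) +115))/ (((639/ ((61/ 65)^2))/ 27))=17425443/ 3749687500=0.00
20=20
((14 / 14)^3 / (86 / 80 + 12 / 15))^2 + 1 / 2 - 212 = -95047 / 450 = -211.22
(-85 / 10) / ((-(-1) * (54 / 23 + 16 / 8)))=-391 / 200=-1.96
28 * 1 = 28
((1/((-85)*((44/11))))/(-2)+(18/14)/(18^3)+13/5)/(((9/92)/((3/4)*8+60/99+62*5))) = 120525432416/14313915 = 8420.16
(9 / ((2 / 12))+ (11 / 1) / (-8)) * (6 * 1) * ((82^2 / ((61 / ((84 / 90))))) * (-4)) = -39631256 / 305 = -129938.54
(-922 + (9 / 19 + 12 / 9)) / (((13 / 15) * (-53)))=262255 / 13091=20.03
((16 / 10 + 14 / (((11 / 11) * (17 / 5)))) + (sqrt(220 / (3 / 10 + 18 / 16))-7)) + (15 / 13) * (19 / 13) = 5804 / 14365 + 20 * sqrt(1254) / 57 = 12.83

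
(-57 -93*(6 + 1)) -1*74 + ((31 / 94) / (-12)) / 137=-120847183 / 154536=-782.00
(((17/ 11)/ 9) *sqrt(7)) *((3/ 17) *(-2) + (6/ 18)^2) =-37 *sqrt(7)/ 891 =-0.11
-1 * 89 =-89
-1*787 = -787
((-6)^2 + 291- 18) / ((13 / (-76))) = -23484 / 13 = -1806.46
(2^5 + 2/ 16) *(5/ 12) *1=1285/ 96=13.39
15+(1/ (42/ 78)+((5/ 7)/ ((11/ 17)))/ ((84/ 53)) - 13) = 4.55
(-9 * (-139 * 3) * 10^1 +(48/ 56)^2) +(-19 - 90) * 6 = 1806960/ 49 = 36876.73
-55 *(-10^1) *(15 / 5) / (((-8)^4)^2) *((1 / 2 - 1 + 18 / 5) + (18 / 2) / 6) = 3795 / 8388608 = 0.00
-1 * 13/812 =-13/812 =-0.02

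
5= 5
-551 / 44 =-12.52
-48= -48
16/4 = 4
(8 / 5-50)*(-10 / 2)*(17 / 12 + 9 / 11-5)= -4015 / 6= -669.17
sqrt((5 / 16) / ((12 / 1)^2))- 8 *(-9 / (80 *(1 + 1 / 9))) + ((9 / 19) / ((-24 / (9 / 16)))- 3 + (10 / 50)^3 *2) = -664271 / 304000 + sqrt(5) / 48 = -2.14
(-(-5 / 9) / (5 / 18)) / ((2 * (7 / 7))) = 1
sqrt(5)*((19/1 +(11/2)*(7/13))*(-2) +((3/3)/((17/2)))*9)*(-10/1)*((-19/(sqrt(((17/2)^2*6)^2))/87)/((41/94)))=-338375560*sqrt(5)/683462169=-1.11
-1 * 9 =-9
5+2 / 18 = 46 / 9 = 5.11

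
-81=-81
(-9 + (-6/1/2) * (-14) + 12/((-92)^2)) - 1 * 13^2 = -287773/2116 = -136.00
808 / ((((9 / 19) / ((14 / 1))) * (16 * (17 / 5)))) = 67165 / 153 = 438.99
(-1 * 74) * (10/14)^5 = -231250/16807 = -13.76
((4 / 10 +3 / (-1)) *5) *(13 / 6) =-169 / 6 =-28.17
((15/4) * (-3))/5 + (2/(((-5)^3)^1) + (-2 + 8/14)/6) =-26293/10500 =-2.50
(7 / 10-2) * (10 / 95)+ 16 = 1507 / 95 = 15.86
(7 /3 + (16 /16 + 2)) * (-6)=-32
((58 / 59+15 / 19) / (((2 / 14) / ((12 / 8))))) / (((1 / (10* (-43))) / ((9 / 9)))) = -8971305 / 1121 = -8002.95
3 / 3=1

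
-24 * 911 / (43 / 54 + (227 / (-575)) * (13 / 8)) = -2715508800 / 19223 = -141263.53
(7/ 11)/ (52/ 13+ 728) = 7/ 8052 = 0.00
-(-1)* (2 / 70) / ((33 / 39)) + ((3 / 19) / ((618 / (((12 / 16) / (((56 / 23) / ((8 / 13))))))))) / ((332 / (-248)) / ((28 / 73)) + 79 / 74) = 51435222808 / 1524176288635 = 0.03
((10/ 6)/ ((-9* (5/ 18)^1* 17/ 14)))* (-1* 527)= 868/ 3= 289.33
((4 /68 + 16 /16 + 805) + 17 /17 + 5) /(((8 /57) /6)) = 34715.51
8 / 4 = 2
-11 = -11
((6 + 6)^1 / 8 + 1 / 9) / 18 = 29 / 324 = 0.09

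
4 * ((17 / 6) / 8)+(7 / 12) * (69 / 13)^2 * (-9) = -148535 / 1014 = -146.48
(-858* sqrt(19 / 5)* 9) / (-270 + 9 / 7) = 546* sqrt(95) / 95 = 56.02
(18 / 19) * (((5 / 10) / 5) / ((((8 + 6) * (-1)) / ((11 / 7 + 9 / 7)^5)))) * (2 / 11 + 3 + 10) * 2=-835200000 / 24588641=-33.97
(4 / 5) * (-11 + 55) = 176 / 5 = 35.20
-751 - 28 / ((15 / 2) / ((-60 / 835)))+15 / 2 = -743.23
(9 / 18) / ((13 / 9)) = 9 / 26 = 0.35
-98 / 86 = -49 / 43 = -1.14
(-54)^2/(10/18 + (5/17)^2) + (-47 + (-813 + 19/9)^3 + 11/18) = -649119097841701/1217430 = -533188025.46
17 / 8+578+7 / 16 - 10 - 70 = 8009 / 16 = 500.56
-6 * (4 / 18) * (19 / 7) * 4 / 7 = -304 / 147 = -2.07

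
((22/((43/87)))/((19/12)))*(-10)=-281.13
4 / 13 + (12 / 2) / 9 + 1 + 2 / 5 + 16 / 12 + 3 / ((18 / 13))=2291 / 390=5.87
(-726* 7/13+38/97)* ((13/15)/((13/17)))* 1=-1674364/3783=-442.60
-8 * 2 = -16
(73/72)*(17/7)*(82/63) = 50881/15876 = 3.20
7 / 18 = 0.39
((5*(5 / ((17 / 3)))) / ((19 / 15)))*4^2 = 18000 / 323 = 55.73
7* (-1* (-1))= 7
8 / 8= 1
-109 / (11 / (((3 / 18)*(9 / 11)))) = -327 / 242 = -1.35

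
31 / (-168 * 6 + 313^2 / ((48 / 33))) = 496 / 1061531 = 0.00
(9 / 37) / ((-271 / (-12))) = 108 / 10027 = 0.01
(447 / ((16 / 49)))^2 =479741409 / 256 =1873989.88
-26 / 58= -13 / 29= -0.45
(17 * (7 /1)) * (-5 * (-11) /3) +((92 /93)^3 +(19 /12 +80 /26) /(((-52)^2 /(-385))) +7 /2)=247174672920335 /113099029056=2185.47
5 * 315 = 1575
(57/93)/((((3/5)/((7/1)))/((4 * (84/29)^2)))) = 6256320/26071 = 239.97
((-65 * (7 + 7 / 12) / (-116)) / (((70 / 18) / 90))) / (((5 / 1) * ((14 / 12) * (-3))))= -4563 / 812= -5.62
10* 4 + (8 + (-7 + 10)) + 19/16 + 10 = 995/16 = 62.19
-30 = -30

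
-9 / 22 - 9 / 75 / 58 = -0.41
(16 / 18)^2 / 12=0.07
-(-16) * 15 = 240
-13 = -13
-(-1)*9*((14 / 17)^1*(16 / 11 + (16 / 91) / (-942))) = 4114128 / 381667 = 10.78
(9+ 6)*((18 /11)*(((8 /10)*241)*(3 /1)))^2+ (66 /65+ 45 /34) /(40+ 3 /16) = 13437159.41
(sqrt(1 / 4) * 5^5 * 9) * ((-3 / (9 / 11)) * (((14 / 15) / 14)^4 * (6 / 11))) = -5 / 9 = -0.56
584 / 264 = 2.21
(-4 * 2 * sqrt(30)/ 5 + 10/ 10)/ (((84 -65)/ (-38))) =-2 + 16 * sqrt(30)/ 5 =15.53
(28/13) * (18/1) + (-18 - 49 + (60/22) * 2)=-3257/143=-22.78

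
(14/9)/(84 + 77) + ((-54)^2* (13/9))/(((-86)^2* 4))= 232763/1530972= 0.15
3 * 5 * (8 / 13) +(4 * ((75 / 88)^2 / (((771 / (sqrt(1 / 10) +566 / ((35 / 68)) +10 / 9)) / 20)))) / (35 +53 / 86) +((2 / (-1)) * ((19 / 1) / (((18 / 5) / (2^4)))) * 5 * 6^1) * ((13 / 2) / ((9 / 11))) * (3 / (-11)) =26875 * sqrt(10) / 127000148 +2886452873055 / 262659397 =10989.34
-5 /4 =-1.25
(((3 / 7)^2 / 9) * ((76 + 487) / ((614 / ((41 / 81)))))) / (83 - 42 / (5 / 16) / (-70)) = 0.00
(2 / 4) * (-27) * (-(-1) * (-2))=27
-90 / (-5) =18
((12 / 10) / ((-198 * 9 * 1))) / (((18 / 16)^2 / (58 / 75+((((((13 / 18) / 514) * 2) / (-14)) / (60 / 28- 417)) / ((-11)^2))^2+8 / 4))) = -732786218774738882689 / 496600005588864178914000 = -0.00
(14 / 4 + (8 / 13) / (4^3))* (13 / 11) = 4.15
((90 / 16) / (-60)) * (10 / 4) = -15 / 64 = -0.23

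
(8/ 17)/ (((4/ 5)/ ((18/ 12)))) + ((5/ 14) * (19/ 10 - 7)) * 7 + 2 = -671/ 68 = -9.87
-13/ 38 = -0.34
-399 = -399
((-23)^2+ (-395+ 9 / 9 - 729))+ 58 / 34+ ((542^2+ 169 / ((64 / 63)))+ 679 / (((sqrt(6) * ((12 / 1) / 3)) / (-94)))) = 319151815 / 1088 - 31913 * sqrt(6) / 12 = 286823.85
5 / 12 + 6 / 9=13 / 12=1.08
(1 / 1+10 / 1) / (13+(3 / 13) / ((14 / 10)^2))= 7007 / 8356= 0.84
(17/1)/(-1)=-17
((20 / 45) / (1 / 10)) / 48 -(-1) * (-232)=-12523 / 54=-231.91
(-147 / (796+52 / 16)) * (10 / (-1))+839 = 2688163 / 3197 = 840.84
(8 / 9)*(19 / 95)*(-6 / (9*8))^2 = 1 / 810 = 0.00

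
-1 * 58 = -58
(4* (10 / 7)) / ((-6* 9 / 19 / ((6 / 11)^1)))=-760 / 693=-1.10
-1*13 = -13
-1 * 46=-46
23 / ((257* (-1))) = -23 / 257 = -0.09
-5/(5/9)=-9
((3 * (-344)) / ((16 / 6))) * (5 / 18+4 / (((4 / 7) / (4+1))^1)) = -27305 / 2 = -13652.50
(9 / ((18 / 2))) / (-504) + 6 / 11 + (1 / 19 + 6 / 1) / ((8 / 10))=854197 / 105336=8.11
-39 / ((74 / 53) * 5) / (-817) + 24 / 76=5133 / 15910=0.32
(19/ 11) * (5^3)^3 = 37109375/ 11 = 3373579.55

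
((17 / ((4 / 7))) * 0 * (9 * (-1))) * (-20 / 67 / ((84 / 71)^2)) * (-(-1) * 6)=0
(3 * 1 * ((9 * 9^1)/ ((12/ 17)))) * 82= 56457/ 2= 28228.50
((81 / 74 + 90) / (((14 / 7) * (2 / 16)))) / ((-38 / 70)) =-471870 / 703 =-671.22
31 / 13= 2.38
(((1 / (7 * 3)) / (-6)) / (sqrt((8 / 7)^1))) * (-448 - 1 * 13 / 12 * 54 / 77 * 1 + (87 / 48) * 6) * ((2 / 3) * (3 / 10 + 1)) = 3506581 * sqrt(14) / 4656960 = 2.82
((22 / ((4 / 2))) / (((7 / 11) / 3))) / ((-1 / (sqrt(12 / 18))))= -121 *sqrt(6) / 7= -42.34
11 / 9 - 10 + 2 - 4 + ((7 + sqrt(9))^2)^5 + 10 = 89999999993 / 9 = 9999999999.22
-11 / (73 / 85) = -12.81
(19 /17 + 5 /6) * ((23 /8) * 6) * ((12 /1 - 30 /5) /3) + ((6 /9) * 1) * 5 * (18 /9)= 15091 /204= 73.98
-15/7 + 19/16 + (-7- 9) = -1899/112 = -16.96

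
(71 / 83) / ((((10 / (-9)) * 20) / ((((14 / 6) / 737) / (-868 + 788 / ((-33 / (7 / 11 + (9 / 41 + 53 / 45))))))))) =18155907 / 136545484453760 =0.00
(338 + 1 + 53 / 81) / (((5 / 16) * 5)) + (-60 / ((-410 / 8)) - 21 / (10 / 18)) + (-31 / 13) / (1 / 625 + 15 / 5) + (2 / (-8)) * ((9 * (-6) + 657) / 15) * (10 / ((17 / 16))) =2938482198317 / 34421832900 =85.37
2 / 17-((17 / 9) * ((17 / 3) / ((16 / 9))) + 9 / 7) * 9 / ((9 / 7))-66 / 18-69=-33645 / 272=-123.69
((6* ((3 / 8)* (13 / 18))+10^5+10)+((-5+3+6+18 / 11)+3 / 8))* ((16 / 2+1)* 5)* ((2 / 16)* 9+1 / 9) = 244793165 / 44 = 5563481.02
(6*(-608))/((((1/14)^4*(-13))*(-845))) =-140141568/10985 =-12757.54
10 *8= 80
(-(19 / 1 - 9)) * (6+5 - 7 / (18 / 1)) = -106.11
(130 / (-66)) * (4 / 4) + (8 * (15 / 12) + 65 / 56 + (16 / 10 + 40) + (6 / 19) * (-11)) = 8307031 / 175560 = 47.32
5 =5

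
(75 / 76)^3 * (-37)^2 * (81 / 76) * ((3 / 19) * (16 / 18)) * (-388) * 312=-58991215359375 / 2476099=-23824255.56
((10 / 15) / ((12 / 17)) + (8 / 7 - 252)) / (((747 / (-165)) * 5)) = 346379 / 31374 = 11.04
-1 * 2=-2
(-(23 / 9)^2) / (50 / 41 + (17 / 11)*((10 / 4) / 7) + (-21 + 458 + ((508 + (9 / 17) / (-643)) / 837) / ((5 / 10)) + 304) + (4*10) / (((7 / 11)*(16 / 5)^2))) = -2587043792608 / 297143353368735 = -0.01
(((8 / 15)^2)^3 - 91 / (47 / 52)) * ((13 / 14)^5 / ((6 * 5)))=-5002070131443619 / 2159468403750000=-2.32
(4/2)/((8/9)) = 9/4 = 2.25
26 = 26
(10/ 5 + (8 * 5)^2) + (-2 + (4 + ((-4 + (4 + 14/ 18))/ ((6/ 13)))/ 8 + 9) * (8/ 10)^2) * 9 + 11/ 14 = 1743923/ 1050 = 1660.88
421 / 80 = 5.26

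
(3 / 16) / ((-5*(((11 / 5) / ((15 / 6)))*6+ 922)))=-15 / 370912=-0.00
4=4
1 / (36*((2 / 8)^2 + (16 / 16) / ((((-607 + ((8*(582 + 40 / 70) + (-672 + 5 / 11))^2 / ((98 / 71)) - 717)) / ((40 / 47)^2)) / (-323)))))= 59180598655411612 / 133113106293869727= 0.44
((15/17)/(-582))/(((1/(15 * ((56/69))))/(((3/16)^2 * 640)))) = -15750/37927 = -0.42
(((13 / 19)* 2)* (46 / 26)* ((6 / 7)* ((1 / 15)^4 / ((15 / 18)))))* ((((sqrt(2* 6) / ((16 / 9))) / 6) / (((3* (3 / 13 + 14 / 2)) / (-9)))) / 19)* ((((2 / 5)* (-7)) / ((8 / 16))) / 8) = 299* sqrt(3) / 2120875000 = 0.00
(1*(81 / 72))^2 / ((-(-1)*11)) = 0.12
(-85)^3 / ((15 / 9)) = -368475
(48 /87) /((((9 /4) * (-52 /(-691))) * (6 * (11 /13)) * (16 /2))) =691 /8613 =0.08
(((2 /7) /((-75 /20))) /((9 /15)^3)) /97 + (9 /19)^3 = 0.10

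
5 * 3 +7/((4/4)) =22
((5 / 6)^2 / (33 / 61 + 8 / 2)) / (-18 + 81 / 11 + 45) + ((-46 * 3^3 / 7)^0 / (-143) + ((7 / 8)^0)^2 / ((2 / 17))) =4580354557 / 539026488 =8.50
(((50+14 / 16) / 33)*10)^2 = 34225 / 144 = 237.67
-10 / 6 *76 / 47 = -2.70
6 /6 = 1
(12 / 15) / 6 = 0.13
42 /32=21 /16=1.31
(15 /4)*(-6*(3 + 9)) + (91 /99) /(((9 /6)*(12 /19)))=-479411 /1782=-269.03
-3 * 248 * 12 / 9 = -992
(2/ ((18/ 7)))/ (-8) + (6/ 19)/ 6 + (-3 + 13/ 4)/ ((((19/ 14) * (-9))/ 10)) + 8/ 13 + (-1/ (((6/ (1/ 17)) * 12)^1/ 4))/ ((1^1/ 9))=101795/ 302328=0.34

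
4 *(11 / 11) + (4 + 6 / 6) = 9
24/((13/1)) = 1.85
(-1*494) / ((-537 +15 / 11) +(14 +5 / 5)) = 5434 / 5727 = 0.95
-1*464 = -464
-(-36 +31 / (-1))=67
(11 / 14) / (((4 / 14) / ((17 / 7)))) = 187 / 28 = 6.68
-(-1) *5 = 5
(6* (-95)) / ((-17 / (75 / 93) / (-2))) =-28500 / 527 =-54.08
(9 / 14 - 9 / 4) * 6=-135 / 14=-9.64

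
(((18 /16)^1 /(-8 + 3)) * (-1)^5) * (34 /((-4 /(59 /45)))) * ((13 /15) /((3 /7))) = -91273 /18000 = -5.07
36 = 36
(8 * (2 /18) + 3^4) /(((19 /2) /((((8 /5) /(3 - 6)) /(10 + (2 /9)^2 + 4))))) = -17688 /54055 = -0.33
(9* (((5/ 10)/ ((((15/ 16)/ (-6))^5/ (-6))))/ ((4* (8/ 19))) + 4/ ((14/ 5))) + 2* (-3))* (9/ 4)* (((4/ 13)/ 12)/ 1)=2824189812/ 284375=9931.22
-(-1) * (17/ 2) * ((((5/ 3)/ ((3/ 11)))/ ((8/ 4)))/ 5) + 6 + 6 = 619/ 36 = 17.19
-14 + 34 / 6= -25 / 3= -8.33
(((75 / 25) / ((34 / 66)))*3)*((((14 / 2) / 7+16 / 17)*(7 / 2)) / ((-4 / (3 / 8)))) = -205821 / 18496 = -11.13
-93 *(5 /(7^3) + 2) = -64263 /343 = -187.36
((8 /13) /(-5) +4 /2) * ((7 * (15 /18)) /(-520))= -427 /20280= -0.02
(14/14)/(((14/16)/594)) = 4752/7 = 678.86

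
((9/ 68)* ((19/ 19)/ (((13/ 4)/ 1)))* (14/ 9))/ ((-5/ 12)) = -168/ 1105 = -0.15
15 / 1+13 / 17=268 / 17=15.76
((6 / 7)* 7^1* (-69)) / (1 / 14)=-5796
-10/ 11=-0.91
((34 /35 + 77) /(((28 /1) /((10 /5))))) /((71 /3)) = 0.24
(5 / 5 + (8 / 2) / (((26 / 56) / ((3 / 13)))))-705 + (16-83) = -129963 / 169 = -769.01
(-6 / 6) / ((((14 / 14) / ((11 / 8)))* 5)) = -11 / 40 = -0.28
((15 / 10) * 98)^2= 21609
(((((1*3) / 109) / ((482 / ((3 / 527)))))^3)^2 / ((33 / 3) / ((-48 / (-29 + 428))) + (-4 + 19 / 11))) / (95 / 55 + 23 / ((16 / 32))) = -21434787 / 81268572877133423291526519107406582251180192585900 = -0.00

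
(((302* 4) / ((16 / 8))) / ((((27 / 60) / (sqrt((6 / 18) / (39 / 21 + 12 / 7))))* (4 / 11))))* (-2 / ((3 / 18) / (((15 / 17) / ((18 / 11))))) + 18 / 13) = -5735.21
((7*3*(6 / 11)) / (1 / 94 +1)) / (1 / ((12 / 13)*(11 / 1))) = 142128 / 1235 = 115.08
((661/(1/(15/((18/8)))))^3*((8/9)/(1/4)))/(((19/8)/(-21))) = -4140305340416000/1539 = -2690256881361.92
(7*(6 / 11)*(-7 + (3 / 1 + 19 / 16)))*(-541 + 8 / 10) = 510489 / 88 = 5801.01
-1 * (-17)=17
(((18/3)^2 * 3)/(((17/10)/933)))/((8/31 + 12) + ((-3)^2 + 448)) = 10412280/82433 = 126.31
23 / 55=0.42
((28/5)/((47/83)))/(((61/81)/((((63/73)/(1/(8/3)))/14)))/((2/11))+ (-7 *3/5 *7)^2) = 22589280/2031926137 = 0.01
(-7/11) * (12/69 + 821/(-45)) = 130921/11385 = 11.50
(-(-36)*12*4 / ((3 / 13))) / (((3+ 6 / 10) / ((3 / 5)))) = 1248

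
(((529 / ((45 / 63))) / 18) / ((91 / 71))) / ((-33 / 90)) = -37559 / 429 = -87.55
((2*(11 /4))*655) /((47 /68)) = 244970 /47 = 5212.13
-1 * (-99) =99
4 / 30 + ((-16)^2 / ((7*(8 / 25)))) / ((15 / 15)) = 12014 / 105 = 114.42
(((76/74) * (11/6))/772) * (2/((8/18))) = 627/57128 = 0.01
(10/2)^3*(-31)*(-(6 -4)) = 7750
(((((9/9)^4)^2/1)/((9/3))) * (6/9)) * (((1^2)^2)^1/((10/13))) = 13/45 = 0.29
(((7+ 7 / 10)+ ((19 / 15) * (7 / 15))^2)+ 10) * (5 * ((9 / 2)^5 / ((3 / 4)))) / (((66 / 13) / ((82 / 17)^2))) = 3234850267779 / 3179000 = 1017568.50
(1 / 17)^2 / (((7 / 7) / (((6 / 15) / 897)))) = 2 / 1296165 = 0.00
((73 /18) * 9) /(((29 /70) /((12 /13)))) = 81.33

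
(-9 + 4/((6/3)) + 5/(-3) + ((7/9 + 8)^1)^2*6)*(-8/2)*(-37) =1812704/27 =67137.19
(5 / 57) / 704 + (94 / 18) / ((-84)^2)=45907 / 53089344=0.00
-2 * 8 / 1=-16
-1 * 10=-10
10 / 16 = 5 / 8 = 0.62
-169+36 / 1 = -133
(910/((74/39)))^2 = 314885025/1369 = 230010.98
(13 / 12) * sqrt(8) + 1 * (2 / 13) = 2 / 13 + 13 * sqrt(2) / 6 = 3.22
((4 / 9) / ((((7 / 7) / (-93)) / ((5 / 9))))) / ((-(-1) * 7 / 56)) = -4960 / 27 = -183.70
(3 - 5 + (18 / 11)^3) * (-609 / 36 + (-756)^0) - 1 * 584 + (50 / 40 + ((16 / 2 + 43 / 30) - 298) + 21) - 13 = -71971819 / 79860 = -901.22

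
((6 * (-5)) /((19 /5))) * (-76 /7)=600 /7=85.71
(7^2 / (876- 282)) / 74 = 49 / 43956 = 0.00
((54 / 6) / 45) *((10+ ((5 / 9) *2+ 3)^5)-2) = 69816349 / 295245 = 236.47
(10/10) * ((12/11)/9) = 4/33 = 0.12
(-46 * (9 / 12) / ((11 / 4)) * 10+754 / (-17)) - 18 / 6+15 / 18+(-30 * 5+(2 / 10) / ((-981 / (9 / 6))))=-32814027 / 101915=-321.97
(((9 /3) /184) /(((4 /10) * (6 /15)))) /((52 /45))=3375 /38272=0.09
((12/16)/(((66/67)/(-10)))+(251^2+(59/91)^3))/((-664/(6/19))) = -6266065678545/209155138192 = -29.96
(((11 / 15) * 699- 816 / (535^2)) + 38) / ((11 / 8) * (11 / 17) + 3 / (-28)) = 150030124888 / 213237625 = 703.58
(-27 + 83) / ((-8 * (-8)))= 7 / 8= 0.88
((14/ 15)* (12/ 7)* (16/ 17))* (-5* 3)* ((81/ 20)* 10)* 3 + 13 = -46435/ 17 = -2731.47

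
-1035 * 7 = -7245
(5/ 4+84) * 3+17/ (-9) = 9139/ 36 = 253.86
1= 1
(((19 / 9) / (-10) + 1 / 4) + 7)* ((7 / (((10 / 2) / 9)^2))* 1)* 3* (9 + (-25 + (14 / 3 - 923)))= -223738263 / 500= -447476.53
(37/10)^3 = 50653/1000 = 50.65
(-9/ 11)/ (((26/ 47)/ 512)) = -757.26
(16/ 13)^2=256/ 169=1.51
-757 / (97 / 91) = -68887 / 97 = -710.18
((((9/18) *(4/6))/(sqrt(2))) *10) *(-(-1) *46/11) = 230 *sqrt(2)/33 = 9.86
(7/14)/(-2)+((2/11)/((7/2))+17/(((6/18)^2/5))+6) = 237407/308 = 770.80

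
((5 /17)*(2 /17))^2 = 100 /83521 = 0.00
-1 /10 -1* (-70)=699 /10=69.90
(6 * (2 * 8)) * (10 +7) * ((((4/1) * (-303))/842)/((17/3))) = -414.56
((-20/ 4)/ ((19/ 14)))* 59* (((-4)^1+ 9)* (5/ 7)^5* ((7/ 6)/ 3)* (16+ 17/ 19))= -493203125/ 371469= -1327.71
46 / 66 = 23 / 33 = 0.70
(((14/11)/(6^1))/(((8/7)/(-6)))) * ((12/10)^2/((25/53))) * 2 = -46746/6875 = -6.80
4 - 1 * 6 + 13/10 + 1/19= -123/190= -0.65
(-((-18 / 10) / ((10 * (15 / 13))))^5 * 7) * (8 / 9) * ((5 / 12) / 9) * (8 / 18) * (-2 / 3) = -2599051 / 329589843750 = -0.00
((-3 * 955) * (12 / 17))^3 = -8271244386.73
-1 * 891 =-891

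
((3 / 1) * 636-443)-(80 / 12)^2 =12785 / 9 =1420.56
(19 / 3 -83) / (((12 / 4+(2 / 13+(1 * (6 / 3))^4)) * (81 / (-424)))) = 1267760 / 60507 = 20.95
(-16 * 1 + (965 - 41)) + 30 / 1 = 938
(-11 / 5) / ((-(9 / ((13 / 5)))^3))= 24167 / 455625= 0.05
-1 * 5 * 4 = -20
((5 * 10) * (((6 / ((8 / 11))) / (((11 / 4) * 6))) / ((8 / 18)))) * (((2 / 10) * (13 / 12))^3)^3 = 10604499373 / 179159040000000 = 0.00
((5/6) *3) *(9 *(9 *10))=2025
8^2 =64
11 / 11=1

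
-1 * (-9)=9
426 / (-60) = -71 / 10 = -7.10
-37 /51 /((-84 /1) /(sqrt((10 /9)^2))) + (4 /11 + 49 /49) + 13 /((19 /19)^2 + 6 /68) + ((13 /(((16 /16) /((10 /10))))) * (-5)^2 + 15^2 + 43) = 4757268799 /7846146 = 606.32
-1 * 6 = -6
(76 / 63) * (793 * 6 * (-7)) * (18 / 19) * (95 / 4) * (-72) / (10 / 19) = 123669936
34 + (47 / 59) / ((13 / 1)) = 26125 / 767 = 34.06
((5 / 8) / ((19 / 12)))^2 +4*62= 358337 / 1444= 248.16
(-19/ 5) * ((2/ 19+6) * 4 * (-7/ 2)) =1624/ 5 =324.80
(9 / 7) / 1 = 9 / 7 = 1.29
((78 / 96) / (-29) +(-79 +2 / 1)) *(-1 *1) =35741 / 464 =77.03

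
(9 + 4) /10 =1.30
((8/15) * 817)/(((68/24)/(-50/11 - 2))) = -941184/935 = -1006.61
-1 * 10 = -10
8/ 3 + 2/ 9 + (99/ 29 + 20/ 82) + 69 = 75.55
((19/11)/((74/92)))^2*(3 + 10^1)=59.95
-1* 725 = -725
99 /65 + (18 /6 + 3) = 489 /65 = 7.52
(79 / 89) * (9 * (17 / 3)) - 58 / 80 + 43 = 311659 / 3560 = 87.54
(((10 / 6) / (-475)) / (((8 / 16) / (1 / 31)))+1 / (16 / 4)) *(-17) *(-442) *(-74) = -1227032443 / 8835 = -138883.13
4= 4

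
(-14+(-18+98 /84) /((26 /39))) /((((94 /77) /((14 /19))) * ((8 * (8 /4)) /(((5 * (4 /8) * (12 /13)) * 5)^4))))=-2677524609375 /102019892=-26245.12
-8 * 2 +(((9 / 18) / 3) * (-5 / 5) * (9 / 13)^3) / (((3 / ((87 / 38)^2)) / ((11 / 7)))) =-717376811 / 44414552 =-16.15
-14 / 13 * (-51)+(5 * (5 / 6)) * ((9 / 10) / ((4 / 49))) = 20979 / 208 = 100.86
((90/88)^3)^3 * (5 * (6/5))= 7.34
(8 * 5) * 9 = 360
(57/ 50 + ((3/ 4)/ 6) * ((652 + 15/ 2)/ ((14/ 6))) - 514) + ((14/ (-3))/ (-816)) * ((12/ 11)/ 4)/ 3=-2250308239/ 4712400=-477.53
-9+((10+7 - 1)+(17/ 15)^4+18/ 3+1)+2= 893521/ 50625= 17.65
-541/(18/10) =-2705/9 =-300.56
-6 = -6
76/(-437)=-0.17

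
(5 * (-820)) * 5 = -20500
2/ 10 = 1/ 5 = 0.20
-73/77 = -0.95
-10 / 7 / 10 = -1 / 7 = -0.14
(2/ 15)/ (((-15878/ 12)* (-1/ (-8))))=-32/ 39695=-0.00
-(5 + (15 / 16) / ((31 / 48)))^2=-40000 / 961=-41.62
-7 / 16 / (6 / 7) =-49 / 96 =-0.51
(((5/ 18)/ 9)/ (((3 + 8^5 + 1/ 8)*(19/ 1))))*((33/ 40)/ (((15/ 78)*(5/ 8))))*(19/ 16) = 143/ 353928150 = 0.00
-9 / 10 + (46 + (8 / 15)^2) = 20423 / 450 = 45.38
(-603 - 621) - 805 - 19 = -2048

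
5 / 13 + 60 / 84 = 1.10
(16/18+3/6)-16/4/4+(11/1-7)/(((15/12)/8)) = 2339/90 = 25.99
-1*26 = -26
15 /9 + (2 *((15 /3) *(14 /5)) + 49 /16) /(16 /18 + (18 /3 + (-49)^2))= 1747099 /1040208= 1.68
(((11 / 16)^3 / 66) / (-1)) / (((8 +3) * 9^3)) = -11 / 17915904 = -0.00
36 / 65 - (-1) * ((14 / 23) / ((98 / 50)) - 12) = -116534 / 10465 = -11.14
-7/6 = -1.17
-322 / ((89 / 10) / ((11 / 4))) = -8855 / 89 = -99.49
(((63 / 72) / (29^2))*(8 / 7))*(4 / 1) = 4 / 841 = 0.00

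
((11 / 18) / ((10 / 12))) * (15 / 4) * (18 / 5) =99 / 10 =9.90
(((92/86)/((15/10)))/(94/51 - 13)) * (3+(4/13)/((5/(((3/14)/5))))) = -10683684/55662425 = -0.19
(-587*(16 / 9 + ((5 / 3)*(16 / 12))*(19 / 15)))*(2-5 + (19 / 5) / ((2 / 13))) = -7897498 / 135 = -58499.99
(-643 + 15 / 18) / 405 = -1.59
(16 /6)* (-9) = -24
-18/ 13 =-1.38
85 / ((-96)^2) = 85 / 9216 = 0.01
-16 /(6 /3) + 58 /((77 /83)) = 4198 /77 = 54.52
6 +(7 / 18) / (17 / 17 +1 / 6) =19 / 3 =6.33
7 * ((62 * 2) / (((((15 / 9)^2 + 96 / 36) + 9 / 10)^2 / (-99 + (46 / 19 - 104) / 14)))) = -14194180800 / 6194779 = -2291.31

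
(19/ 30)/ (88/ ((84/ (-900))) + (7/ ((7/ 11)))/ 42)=-0.00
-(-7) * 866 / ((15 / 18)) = 36372 / 5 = 7274.40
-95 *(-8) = 760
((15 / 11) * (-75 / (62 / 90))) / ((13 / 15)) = -759375 / 4433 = -171.30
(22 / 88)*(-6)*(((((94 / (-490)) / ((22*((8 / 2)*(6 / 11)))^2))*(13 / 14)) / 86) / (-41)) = -611 / 18576660480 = -0.00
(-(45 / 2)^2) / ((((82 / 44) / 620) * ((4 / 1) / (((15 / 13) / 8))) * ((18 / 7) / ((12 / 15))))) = -8056125 / 4264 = -1889.34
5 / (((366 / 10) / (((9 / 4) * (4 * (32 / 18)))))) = 400 / 183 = 2.19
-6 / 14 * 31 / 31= -3 / 7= -0.43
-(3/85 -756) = 64257/85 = 755.96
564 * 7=3948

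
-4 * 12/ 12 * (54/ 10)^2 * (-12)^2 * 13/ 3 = -1819584/ 25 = -72783.36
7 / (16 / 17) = 119 / 16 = 7.44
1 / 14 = 0.07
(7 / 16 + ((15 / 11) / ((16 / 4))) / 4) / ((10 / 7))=161 / 440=0.37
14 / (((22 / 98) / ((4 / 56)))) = 49 / 11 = 4.45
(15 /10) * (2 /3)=1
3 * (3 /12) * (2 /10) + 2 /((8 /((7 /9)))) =31 /90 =0.34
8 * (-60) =-480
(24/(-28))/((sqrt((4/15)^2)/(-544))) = 12240/7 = 1748.57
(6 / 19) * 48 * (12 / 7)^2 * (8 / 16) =20736 / 931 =22.27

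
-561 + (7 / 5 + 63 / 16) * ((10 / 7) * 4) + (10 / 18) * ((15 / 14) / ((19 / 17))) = -211457 / 399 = -529.97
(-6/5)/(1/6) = -36/5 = -7.20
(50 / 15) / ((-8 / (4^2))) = -20 / 3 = -6.67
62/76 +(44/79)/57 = 7435/9006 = 0.83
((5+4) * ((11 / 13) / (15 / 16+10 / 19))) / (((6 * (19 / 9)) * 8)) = 297 / 5785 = 0.05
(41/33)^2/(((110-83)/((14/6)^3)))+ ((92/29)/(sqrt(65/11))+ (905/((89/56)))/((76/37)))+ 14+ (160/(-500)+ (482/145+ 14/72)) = 92 * sqrt(715)/1885+ 1149057605189677/3893113035900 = 296.46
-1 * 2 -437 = -439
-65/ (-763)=65/ 763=0.09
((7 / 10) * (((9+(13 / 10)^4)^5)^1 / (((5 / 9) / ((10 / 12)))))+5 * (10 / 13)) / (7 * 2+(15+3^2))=6395561892524688454713642673 / 988000000000000000000000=6473.24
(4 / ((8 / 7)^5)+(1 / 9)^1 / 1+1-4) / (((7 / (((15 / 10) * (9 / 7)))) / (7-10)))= 555561 / 802816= 0.69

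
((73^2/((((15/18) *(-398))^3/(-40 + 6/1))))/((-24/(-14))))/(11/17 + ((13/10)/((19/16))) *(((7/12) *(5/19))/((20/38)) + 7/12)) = 204830773/113480625600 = 0.00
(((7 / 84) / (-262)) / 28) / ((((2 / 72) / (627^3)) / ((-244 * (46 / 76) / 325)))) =54604438713 / 1192100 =45805.25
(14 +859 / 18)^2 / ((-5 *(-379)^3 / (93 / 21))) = 38263951 / 617348908260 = 0.00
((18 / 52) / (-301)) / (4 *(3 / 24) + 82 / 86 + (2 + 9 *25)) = -1 / 198653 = -0.00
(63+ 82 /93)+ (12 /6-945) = -81758 /93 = -879.12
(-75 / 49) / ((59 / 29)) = -2175 / 2891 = -0.75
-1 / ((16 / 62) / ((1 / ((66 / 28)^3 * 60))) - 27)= -10633 / 1869129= -0.01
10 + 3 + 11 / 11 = 14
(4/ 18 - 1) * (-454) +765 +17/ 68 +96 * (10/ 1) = 74821/ 36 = 2078.36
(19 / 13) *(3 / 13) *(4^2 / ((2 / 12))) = 5472 / 169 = 32.38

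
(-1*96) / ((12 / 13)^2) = -112.67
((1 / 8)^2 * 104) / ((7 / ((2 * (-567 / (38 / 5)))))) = -34.64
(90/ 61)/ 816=15/ 8296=0.00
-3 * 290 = -870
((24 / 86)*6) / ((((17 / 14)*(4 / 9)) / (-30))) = -68040 / 731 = -93.08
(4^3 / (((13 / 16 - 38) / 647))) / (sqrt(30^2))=-331264 / 8925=-37.12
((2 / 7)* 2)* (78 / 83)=312 / 581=0.54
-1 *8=-8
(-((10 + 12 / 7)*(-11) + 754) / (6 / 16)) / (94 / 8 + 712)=-2.30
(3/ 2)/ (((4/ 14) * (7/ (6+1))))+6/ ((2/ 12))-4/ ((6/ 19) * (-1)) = 647/ 12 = 53.92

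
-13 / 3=-4.33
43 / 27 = 1.59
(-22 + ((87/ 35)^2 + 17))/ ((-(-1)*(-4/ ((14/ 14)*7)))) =-2.06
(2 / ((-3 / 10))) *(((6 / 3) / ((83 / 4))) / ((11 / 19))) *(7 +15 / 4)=-32680 / 2739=-11.93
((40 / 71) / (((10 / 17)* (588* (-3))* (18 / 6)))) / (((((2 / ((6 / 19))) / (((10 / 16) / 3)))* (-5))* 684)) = 17 / 9766026144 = 0.00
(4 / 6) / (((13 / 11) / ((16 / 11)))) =32 / 39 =0.82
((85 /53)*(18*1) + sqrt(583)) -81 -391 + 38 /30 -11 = -360028 /795 + sqrt(583) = -428.72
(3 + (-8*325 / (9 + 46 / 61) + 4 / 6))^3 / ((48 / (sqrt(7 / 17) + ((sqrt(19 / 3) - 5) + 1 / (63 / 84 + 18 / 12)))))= -826640565374051*sqrt(57) / 6551898192 - 826640565374051*sqrt(119) / 37127423088 + 33892263180336091 / 19655694576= 528867.09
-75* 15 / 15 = -75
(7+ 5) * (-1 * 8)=-96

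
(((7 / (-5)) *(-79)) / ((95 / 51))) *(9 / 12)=84609 / 1900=44.53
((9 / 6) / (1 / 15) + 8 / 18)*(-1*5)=-2065 / 18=-114.72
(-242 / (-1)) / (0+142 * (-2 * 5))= -121 / 710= -0.17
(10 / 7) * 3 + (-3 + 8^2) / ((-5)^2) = 1177 / 175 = 6.73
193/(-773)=-193/773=-0.25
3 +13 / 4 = 25 / 4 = 6.25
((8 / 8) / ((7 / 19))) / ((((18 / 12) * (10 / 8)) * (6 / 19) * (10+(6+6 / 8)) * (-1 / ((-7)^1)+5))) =0.05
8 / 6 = 4 / 3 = 1.33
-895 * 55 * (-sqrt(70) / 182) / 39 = 49225 * sqrt(70) / 7098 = 58.02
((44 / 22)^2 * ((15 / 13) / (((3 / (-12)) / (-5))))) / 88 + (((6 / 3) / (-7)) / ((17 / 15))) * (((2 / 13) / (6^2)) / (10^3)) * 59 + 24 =255754151 / 10210200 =25.05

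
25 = 25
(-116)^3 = -1560896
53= 53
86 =86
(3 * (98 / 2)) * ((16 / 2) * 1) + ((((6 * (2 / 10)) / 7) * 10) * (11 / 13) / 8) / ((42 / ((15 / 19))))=56932677 / 48412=1176.00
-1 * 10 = -10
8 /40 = 1 /5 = 0.20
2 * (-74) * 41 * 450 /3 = -910200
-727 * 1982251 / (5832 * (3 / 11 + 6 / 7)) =-110964428729 / 507384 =-218699.11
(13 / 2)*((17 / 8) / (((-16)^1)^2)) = 221 / 4096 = 0.05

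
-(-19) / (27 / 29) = 551 / 27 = 20.41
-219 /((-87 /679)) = 49567 /29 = 1709.21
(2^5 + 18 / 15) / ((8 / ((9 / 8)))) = 747 / 160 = 4.67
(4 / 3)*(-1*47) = -188 / 3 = -62.67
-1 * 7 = -7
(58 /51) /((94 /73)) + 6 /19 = 54605 /45543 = 1.20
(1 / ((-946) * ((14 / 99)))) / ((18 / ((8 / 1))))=-1 / 301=-0.00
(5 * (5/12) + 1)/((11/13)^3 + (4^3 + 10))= 81289/1966908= 0.04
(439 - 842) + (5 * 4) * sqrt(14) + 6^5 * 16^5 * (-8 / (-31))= 20 * sqrt(14) + 65229803315 / 31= 2104187278.54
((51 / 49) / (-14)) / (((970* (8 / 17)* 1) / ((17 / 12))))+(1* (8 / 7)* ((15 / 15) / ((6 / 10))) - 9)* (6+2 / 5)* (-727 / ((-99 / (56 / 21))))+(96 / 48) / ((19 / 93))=-63403687482077 / 72095329152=-879.44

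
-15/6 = -5/2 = -2.50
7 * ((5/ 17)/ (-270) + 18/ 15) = 38521/ 4590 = 8.39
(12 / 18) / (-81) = -2 / 243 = -0.01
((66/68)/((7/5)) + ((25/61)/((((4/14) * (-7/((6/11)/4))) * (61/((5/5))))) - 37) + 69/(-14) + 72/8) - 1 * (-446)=1151633341/2783308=413.76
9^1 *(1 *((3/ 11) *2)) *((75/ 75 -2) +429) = 23112/ 11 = 2101.09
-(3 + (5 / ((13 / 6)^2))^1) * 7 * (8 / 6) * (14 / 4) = -22442 / 169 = -132.79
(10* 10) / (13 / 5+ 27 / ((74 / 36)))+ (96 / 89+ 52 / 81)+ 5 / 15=176469677 / 20985399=8.41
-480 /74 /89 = -240 /3293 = -0.07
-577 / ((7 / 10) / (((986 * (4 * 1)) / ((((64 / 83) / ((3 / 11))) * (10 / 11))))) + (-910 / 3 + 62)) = 23610263 / 9875100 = 2.39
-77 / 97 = -0.79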